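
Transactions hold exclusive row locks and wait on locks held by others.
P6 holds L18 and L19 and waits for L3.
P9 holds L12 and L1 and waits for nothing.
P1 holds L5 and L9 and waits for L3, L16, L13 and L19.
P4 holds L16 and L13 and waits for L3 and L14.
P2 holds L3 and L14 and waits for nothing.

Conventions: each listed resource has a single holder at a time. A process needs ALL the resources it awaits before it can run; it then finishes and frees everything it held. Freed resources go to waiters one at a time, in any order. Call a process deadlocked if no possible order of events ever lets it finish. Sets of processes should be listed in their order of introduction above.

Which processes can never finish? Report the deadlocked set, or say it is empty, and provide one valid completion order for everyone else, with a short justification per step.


No process is deadlocked.
Key observation: the waits form no ring: some process can always run, and its releases unblock the others one by one.
The rest can finish in the order P2, P6, P9, P4, P1.
Check, step by step:
  P2 waits on nothing -> runs at once and releases L3 and L14
  P6 waits on L3 — all released -> runs and releases L18 and L19
  P9 waits on nothing -> runs at once and releases L12 and L1
  P4 waits on L3 and L14 — all released -> runs and releases L16 and L13
  P1 waits on L3, L16, L13 and L19 — all released -> runs and releases L5 and L9


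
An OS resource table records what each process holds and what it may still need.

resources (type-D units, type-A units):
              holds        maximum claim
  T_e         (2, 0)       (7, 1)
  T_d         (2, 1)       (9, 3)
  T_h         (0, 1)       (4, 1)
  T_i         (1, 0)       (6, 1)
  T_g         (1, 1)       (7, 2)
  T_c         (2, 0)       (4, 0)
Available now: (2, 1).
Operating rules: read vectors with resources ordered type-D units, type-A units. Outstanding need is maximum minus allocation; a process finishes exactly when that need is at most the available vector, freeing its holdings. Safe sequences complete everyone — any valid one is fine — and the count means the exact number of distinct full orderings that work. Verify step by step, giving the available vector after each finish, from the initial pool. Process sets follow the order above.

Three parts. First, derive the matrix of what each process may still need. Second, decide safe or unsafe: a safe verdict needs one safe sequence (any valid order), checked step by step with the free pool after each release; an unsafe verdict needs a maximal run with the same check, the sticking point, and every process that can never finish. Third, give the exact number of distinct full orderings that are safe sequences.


(1) Need matrix, components ordered type-D units, type-A units:
  T_e: (5, 1)
  T_d: (7, 2)
  T_h: (4, 0)
  T_i: (5, 1)
  T_g: (6, 1)
  T_c: (2, 0)
(2) The state is UNSAFE.
Key observation: T_c, T_h can finish, but then (4, 2) is all there is, and the blocked group's type-D units demands exceed it.
The run T_c, T_h cannot be extended any further. Walking it through:
  pool = (2, 1)
  T_c needs (2, 0) <= (2, 1) -> finishes; pool += (2, 0) = (4, 1)
  T_h needs (4, 0) <= (4, 1) -> finishes; pool += (0, 1) = (4, 2)
  T_e still needs (5, 1) but only (4, 2) is free — short on type-D units
  T_d still needs (7, 2) but only (4, 2) is free — short on type-D units
  T_i still needs (5, 1) but only (4, 2) is free — short on type-D units
  T_g still needs (6, 1) but only (4, 2) is free — short on type-D units
Never able to finish: T_e, T_d, T_i and T_g.
(3) The exact count: 0 of the possible complete orderings are safe sequences.


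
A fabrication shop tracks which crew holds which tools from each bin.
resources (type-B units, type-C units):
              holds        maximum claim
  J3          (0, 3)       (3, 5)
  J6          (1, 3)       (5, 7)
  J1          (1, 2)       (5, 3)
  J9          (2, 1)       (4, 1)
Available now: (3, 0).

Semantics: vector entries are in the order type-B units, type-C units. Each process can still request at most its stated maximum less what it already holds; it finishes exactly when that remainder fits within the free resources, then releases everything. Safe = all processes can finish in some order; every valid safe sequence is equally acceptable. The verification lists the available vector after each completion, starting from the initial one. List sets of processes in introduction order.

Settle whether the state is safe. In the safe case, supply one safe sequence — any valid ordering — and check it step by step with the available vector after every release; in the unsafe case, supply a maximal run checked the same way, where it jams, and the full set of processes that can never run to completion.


The state is SAFE; one workable sequence: J9, J1, J3, J6.
Key observation: J1 is the earliest step where a requested resource binds exactly: need (4, 1), pool (5, 1) at its turn.
Verifying each step:
  pool = (3, 0)
  J9: need (2, 0) fits (3, 0); releases (2, 1), pool now (5, 1)
  J1: need (4, 1) fits (5, 1); releases (1, 2), pool now (6, 3)
  J3: need (3, 2) fits (6, 3); releases (0, 3), pool now (6, 6)
  J6: need (4, 4) fits (6, 6); releases (1, 3), pool now (7, 9)


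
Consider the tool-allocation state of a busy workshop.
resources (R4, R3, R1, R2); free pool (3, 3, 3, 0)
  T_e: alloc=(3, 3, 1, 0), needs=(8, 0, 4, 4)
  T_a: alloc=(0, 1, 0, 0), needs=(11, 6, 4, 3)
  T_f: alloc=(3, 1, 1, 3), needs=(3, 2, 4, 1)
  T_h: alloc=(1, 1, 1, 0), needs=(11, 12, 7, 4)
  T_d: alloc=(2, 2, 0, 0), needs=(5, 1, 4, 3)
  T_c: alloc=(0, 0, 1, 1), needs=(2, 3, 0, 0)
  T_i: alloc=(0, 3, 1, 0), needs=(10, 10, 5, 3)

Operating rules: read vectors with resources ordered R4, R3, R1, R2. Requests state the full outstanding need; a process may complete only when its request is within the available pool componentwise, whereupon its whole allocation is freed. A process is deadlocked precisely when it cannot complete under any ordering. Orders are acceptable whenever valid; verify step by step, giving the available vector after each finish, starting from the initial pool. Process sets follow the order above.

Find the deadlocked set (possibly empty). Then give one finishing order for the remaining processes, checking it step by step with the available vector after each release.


The deadlocked set is empty.
Key observation: there is always a runnable process — T_c first — so the state unwinds completely.
One completion order for the rest: T_c, T_f, T_d, T_e, T_a, T_i, T_h. Step-by-step check:
  pool = (3, 3, 3, 0)
  T_c needs (2, 3, 0, 0) <= (3, 3, 3, 0) -> finishes; pool += (0, 0, 1, 1) = (3, 3, 4, 1)
  T_f needs (3, 2, 4, 1) <= (3, 3, 4, 1) -> finishes; pool += (3, 1, 1, 3) = (6, 4, 5, 4)
  T_d needs (5, 1, 4, 3) <= (6, 4, 5, 4) -> finishes; pool += (2, 2, 0, 0) = (8, 6, 5, 4)
  T_e needs (8, 0, 4, 4) <= (8, 6, 5, 4) -> finishes; pool += (3, 3, 1, 0) = (11, 9, 6, 4)
  T_a needs (11, 6, 4, 3) <= (11, 9, 6, 4) -> finishes; pool += (0, 1, 0, 0) = (11, 10, 6, 4)
  T_i needs (10, 10, 5, 3) <= (11, 10, 6, 4) -> finishes; pool += (0, 3, 1, 0) = (11, 13, 7, 4)
  T_h needs (11, 12, 7, 4) <= (11, 13, 7, 4) -> finishes; pool += (1, 1, 1, 0) = (12, 14, 8, 4)


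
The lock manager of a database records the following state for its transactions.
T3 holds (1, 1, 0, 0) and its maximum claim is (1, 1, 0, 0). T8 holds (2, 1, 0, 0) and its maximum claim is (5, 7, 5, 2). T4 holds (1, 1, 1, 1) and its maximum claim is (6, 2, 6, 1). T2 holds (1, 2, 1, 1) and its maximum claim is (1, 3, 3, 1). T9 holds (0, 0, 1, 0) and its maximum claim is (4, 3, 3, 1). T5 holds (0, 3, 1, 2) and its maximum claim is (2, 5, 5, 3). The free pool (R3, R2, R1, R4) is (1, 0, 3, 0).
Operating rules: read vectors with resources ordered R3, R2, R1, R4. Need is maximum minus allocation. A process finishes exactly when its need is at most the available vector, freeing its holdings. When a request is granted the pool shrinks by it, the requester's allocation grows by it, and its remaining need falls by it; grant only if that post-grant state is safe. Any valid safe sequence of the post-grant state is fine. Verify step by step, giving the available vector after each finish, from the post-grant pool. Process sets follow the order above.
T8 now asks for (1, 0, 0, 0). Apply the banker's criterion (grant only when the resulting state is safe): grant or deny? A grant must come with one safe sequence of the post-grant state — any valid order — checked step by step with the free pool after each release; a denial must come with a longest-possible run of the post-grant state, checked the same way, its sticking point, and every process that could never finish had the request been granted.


GRANT — the state after the grant stays safe, e.g. via T3, T2, T5, T8, T4, T9.
Key observation: after the grant the pool drops to (0, 0, 3, 0), which still lets T3 finish first and unwind the rest.
Verifying the post-grant state step by step:
  pool = (0, 0, 3, 0)
  T3 needs (0, 0, 0, 0) <= (0, 0, 3, 0) -> finishes; pool += (1, 1, 0, 0) = (1, 1, 3, 0)
  T2 needs (0, 1, 2, 0) <= (1, 1, 3, 0) -> finishes; pool += (1, 2, 1, 1) = (2, 3, 4, 1)
  T5 needs (2, 2, 4, 1) <= (2, 3, 4, 1) -> finishes; pool += (0, 3, 1, 2) = (2, 6, 5, 3)
  T8 needs (2, 6, 5, 2) <= (2, 6, 5, 3) -> finishes; pool += (3, 1, 0, 0) = (5, 7, 5, 3)
  T4 needs (5, 1, 5, 0) <= (5, 7, 5, 3) -> finishes; pool += (1, 1, 1, 1) = (6, 8, 6, 4)
  T9 needs (4, 3, 2, 1) <= (6, 8, 6, 4) -> finishes; pool += (0, 0, 1, 0) = (6, 8, 7, 4)


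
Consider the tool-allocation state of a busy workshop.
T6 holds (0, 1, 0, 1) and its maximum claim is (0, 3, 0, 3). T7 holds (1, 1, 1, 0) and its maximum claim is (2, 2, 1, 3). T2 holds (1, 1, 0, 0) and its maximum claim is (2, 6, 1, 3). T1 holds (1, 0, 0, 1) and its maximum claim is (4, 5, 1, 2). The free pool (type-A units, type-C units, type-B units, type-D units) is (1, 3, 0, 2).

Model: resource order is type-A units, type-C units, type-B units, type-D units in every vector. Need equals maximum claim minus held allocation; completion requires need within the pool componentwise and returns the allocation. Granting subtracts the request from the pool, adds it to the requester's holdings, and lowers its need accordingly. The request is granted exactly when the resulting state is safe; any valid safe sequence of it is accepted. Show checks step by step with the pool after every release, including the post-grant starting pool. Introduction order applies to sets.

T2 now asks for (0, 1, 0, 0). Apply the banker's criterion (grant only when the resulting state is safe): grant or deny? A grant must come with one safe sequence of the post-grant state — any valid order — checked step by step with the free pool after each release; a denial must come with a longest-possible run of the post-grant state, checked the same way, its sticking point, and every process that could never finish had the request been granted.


GRANT: granting preserves safety; a valid post-grant sequence is T6, T7, T2, T1.
Key observation: the transfer keeps a workable pool ((1, 2, 0, 2)); T6 starts the safe sequence.
Step-by-step check of the post-grant state:
  pool = (1, 2, 0, 2)
  T6 needs (0, 2, 0, 2) <= (1, 2, 0, 2) -> finishes; pool += (0, 1, 0, 1) = (1, 3, 0, 3)
  T7 needs (1, 1, 0, 3) <= (1, 3, 0, 3) -> finishes; pool += (1, 1, 1, 0) = (2, 4, 1, 3)
  T2 needs (1, 4, 1, 3) <= (2, 4, 1, 3) -> finishes; pool += (1, 2, 0, 0) = (3, 6, 1, 3)
  T1 needs (3, 5, 1, 1) <= (3, 6, 1, 3) -> finishes; pool += (1, 0, 0, 1) = (4, 6, 1, 4)


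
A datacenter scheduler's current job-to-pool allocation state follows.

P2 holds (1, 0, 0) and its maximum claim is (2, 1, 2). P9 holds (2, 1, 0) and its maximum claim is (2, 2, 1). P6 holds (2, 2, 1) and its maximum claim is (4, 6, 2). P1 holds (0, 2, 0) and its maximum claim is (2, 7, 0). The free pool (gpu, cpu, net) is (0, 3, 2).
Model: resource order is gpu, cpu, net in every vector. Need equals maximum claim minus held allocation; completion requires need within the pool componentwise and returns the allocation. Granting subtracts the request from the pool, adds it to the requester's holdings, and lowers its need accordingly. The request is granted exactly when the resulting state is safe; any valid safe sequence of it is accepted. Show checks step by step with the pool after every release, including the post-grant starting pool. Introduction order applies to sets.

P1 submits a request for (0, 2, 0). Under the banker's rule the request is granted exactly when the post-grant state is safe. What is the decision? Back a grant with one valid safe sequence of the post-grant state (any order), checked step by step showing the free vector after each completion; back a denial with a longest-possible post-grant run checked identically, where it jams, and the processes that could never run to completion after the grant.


DENY — the pretend-granted state is unsafe.
Key observation: the wall is cpu: completing P9, P2 brings the pool only to (3, 2, 2), and all the rest need more.
After a pretend grant, a maximal execution: P9, P2 — then nothing else fits. Step-by-step check:
  pool = (0, 1, 2)
  P9: need (0, 1, 1) fits (0, 1, 2); releases (2, 1, 0), pool now (2, 2, 2)
  P2: need (1, 1, 2) fits (2, 2, 2); releases (1, 0, 0), pool now (3, 2, 2)
  blocked: P6 wants (2, 4, 1), pool (3, 2, 2) — not enough cpu
  blocked: P1 wants (2, 3, 0), pool (3, 2, 2) — not enough cpu
Post-grant, the permanently blocked set is P6 and P1.


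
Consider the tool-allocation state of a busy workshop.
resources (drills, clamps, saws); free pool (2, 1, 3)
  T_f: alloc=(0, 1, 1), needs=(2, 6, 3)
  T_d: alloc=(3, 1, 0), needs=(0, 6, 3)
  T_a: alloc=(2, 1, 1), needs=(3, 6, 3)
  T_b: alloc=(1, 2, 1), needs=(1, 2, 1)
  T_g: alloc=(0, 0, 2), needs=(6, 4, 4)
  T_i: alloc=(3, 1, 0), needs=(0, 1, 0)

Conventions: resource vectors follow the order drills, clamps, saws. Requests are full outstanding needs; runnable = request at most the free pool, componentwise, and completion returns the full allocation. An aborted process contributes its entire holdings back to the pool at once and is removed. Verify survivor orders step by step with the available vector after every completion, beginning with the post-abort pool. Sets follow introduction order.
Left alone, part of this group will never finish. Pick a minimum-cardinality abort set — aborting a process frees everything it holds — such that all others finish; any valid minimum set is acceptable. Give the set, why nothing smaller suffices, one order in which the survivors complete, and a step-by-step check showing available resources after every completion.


The answer: abort T_f and T_d.
Key observation: aborting T_f and T_d returns (3, 2, 1), and T_a — hopeless before — runs at step 3 with the returned capacity in the pool.
Why nothing smaller works — every single abort fails: T_f alone leaves T_d blocked (short on clamps); T_d alone leaves T_f blocked (short on clamps); T_a alone leaves T_f blocked (short on clamps); T_b alone leaves T_f blocked (short on clamps); T_g alone leaves T_f blocked (short on clamps); T_i alone leaves T_f blocked (short on clamps).
The survivors complete as T_i, T_b, T_a, T_g. Verifying each step (starting from the post-abort pool):
  pool = (5, 3, 4)
  T_i: need (0, 1, 0) fits (5, 3, 4); releases (3, 1, 0), pool now (8, 4, 4)
  T_b: need (1, 2, 1) fits (8, 4, 4); releases (1, 2, 1), pool now (9, 6, 5)
  T_a: need (3, 6, 3) fits (9, 6, 5); releases (2, 1, 1), pool now (11, 7, 6)
  T_g: need (6, 4, 4) fits (11, 7, 6); releases (0, 0, 2), pool now (11, 7, 8)


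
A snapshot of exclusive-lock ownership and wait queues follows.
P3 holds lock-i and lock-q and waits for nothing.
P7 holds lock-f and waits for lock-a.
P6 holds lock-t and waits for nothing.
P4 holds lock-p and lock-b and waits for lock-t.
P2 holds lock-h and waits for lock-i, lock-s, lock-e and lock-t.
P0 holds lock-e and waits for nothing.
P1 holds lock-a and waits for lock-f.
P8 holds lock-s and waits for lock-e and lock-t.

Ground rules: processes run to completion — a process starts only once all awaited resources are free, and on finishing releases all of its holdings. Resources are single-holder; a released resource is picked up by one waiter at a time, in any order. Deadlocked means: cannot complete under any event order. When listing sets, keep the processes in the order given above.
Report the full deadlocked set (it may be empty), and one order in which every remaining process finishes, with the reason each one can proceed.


The deadlocked set is P7 and P1.
Key observation: the waits loop around P7 -> P1 -> P7 with no way out; no other process is dragged down with it.
The rest can finish in the order P0, P6, P8, P3, P2, P4.
Step-by-step check:
  P0: no waits; runs immediately, freeing lock-e
  P6: no waits; runs immediately, freeing lock-t
  run P8 (all its waits — lock-e and lock-t — are resolved); releases lock-s
  P3: no waits; runs immediately, freeing lock-i and lock-q
  run P2 (all its waits — lock-i, lock-s, lock-e and lock-t — are resolved); releases lock-h
  run P4 (all its waits — lock-t — are resolved); releases lock-p and lock-b


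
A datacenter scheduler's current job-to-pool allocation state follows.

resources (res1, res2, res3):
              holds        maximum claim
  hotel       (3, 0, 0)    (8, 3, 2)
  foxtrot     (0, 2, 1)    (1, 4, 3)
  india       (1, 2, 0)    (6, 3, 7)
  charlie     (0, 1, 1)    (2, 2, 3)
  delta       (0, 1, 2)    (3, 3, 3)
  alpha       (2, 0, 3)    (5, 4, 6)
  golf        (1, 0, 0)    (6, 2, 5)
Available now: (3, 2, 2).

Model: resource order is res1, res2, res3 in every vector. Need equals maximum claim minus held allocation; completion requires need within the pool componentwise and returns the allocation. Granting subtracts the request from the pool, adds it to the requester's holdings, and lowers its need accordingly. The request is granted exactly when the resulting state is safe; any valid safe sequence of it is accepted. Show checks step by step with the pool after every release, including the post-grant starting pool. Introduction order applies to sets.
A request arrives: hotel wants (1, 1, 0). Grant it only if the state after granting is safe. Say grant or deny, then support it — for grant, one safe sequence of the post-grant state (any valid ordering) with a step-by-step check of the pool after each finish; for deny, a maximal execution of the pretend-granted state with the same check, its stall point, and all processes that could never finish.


DENY. Granting would leave the state unsafe.
Key observation: res1 is the bottleneck — with charlie, foxtrot done the pool holds (2, 4, 4), short of every remaining need.
Pretend the grant happened; the run charlie, foxtrot goes as far as possible. Walking it through:
  pool = (2, 1, 2)
  run charlie (needs (2, 1, 2), free (2, 1, 2)); after release of (0, 1, 1) the pool is (2, 2, 3)
  run foxtrot (needs (1, 2, 2), free (2, 2, 3)); after release of (0, 2, 1) the pool is (2, 4, 4)
  hotel still needs (4, 2, 2) but only (2, 4, 4) is free — short on res1
  india still needs (5, 1, 7) but only (2, 4, 4) is free — short on res1 and res3
  delta still needs (3, 2, 1) but only (2, 4, 4) is free — short on res1
  alpha still needs (3, 4, 3) but only (2, 4, 4) is free — short on res1
  golf still needs (5, 2, 5) but only (2, 4, 4) is free — short on res1 and res3
Post-grant, the permanently blocked set is hotel, india, delta, alpha and golf.


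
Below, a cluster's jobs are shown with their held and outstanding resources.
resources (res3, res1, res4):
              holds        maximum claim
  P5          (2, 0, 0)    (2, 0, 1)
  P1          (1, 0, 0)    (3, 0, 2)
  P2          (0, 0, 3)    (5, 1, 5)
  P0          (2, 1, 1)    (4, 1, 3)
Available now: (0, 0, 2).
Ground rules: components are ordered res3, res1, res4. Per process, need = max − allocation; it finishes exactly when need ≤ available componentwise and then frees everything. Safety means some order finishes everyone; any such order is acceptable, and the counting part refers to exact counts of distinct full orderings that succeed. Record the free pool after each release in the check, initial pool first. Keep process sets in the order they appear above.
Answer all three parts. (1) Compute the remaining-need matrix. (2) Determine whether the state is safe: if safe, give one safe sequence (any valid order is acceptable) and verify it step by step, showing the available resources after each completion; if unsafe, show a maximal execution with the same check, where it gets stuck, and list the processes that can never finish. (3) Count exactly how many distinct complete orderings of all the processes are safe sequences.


(1) Outstanding need per process (order res3, res1, res4):
  P5: (0, 0, 1)
  P1: (2, 0, 2)
  P2: (5, 1, 2)
  P0: (2, 0, 2)
(2) SAFE — a valid safe sequence is P5, P0, P1, P2.
Key observation: the order's first zero-slack moment is P0 ((2, 0, 2) needed, (2, 0, 2) free — a requested resource with nothing to spare).
Step-by-step check:
  pool = (0, 0, 2)
  run P5 (needs (0, 0, 1), free (0, 0, 2)); after release of (2, 0, 0) the pool is (2, 0, 2)
  run P0 (needs (2, 0, 2), free (2, 0, 2)); after release of (2, 1, 1) the pool is (4, 1, 3)
  run P1 (needs (2, 0, 2), free (4, 1, 3)); after release of (1, 0, 0) the pool is (5, 1, 3)
  run P2 (needs (5, 1, 2), free (5, 1, 3)); after release of (0, 0, 3) the pool is (5, 1, 6)
(3) Precisely 2 of the possible complete orderings are safe sequences.


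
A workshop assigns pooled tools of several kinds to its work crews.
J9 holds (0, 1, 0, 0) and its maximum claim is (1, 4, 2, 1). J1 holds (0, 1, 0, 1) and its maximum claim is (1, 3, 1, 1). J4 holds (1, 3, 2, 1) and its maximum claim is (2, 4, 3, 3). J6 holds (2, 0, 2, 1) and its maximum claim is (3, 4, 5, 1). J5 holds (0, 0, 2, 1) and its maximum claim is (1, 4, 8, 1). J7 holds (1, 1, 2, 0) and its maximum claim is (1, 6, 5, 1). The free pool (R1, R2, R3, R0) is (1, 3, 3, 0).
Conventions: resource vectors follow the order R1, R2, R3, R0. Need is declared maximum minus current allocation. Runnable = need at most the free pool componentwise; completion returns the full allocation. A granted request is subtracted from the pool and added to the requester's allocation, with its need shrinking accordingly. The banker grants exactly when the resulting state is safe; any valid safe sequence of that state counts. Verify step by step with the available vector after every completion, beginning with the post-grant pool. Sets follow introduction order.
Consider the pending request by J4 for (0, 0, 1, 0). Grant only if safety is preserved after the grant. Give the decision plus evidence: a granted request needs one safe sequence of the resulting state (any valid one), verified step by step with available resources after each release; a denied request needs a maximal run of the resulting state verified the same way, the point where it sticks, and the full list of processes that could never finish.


DENY — the pretend-granted state is unsafe.
Key observation: after J1, J9 the pool peaks at (1, 5, 2, 1), and each blocked process is short somewhere: J4 on R0; J6 on R3; J5 on R3; J7 on R3.
Pretend the grant happened; the run J1, J9 goes as far as possible. Check, step by step:
  pool = (1, 3, 2, 0)
  run J1 (needs (1, 2, 1, 0), free (1, 3, 2, 0)); after release of (0, 1, 0, 1) the pool is (1, 4, 2, 1)
  run J9 (needs (1, 3, 2, 1), free (1, 4, 2, 1)); after release of (0, 1, 0, 0) the pool is (1, 5, 2, 1)
  blocked: J4 wants (1, 1, 0, 2), pool (1, 5, 2, 1) — not enough R0
  blocked: J6 wants (1, 4, 3, 0), pool (1, 5, 2, 1) — not enough R3
  blocked: J5 wants (1, 4, 6, 0), pool (1, 5, 2, 1) — not enough R3
  blocked: J7 wants (0, 5, 3, 1), pool (1, 5, 2, 1) — not enough R3
Processes that could never finish after the grant: J4, J6, J5 and J7.


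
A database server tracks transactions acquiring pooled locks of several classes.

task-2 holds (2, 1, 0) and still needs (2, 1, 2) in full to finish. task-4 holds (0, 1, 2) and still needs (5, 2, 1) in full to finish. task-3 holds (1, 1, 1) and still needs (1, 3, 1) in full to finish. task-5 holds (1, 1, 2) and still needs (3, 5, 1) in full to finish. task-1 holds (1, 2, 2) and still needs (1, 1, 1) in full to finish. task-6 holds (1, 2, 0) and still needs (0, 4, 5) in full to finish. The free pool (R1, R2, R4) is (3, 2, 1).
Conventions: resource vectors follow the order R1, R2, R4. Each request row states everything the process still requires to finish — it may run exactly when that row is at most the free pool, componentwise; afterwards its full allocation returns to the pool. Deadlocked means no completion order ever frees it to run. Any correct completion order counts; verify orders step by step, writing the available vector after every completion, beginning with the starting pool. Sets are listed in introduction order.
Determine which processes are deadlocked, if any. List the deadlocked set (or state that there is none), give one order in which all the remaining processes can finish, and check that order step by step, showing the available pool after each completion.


Nothing here is deadlocked.
Key observation: task-1 leads a chain of completions in which each release enables another process.
One completion order for the rest: task-1, task-3, task-5, task-4, task-2, task-6. Step-by-step check:
  pool = (3, 2, 1)
  run task-1 (needs (1, 1, 1), free (3, 2, 1)); after release of (1, 2, 2) the pool is (4, 4, 3)
  run task-3 (needs (1, 3, 1), free (4, 4, 3)); after release of (1, 1, 1) the pool is (5, 5, 4)
  run task-5 (needs (3, 5, 1), free (5, 5, 4)); after release of (1, 1, 2) the pool is (6, 6, 6)
  run task-4 (needs (5, 2, 1), free (6, 6, 6)); after release of (0, 1, 2) the pool is (6, 7, 8)
  run task-2 (needs (2, 1, 2), free (6, 7, 8)); after release of (2, 1, 0) the pool is (8, 8, 8)
  run task-6 (needs (0, 4, 5), free (8, 8, 8)); after release of (1, 2, 0) the pool is (9, 10, 8)


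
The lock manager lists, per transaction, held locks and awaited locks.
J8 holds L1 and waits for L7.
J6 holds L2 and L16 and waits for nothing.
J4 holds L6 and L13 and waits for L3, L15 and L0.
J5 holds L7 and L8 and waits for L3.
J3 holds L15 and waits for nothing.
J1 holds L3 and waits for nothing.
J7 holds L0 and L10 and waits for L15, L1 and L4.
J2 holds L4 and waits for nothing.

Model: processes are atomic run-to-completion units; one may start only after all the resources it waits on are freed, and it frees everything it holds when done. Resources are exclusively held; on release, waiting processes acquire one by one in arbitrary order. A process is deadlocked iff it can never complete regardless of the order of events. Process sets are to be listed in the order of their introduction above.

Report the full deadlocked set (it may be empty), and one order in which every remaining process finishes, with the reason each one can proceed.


The deadlocked set is empty.
Key observation: all waits point, directly or indirectly, at processes that can finish, so nothing is permanently blocked.
One completion order for the rest: J2, J1, J5, J8, J6, J3, J7, J4.
Step-by-step check:
  J2: no waits; runs immediately, freeing L4
  J1: no waits; runs immediately, freeing L3
  J5: everything it awaited (L3) is free; runs, freeing L7 and L8
  J8: everything it awaited (L7) is free; runs, freeing L1
  J6: no waits; runs immediately, freeing L2 and L16
  J3: no waits; runs immediately, freeing L15
  J7: everything it awaited (L15, L1 and L4) is free; runs, freeing L0 and L10
  J4: everything it awaited (L3, L15 and L0) is free; runs, freeing L6 and L13


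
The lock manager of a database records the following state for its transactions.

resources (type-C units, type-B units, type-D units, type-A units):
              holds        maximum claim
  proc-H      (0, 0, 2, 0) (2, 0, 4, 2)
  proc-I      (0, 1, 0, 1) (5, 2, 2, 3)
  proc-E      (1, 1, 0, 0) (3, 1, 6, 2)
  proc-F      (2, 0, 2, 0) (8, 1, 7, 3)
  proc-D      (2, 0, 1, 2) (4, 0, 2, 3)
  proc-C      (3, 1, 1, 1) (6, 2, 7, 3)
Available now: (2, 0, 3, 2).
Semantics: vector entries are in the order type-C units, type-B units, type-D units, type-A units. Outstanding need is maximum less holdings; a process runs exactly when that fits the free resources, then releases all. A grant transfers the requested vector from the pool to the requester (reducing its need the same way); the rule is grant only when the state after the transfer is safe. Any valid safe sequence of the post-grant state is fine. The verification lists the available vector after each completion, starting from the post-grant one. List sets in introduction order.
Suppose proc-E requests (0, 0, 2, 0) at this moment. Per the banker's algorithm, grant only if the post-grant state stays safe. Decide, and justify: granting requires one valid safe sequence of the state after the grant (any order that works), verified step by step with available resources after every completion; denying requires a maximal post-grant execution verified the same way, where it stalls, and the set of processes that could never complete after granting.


GRANT. The post-grant state is safe; one safe sequence: proc-D, proc-H, proc-E, proc-I, proc-C, proc-F.
Key observation: with (2, 0, 1, 2) left after the transfer, proc-D can run at once — the state stays safe.
Step-by-step check of the post-grant state:
  pool = (2, 0, 1, 2)
  run proc-D (needs (2, 0, 1, 1), free (2, 0, 1, 2)); after release of (2, 0, 1, 2) the pool is (4, 0, 2, 4)
  run proc-H (needs (2, 0, 2, 2), free (4, 0, 2, 4)); after release of (0, 0, 2, 0) the pool is (4, 0, 4, 4)
  run proc-E (needs (2, 0, 4, 2), free (4, 0, 4, 4)); after release of (1, 1, 2, 0) the pool is (5, 1, 6, 4)
  run proc-I (needs (5, 1, 2, 2), free (5, 1, 6, 4)); after release of (0, 1, 0, 1) the pool is (5, 2, 6, 5)
  run proc-C (needs (3, 1, 6, 2), free (5, 2, 6, 5)); after release of (3, 1, 1, 1) the pool is (8, 3, 7, 6)
  run proc-F (needs (6, 1, 5, 3), free (8, 3, 7, 6)); after release of (2, 0, 2, 0) the pool is (10, 3, 9, 6)


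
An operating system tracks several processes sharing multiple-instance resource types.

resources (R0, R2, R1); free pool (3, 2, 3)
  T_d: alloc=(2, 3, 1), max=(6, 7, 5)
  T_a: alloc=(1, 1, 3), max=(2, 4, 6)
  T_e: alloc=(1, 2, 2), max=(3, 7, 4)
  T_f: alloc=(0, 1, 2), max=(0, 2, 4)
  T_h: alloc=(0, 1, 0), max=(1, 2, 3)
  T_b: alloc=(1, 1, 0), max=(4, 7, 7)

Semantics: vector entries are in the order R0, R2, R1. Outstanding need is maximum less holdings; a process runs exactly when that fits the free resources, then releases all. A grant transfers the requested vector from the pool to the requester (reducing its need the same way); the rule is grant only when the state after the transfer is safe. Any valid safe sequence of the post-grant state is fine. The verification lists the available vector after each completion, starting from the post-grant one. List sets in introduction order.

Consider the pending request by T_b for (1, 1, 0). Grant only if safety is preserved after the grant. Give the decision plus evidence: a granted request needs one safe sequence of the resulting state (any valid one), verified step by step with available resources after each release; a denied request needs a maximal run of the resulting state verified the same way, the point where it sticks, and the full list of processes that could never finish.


DENY — the pretend-granted state is unsafe.
Key observation: after T_f, T_h, T_a the pool peaks at (3, 4, 8), and each blocked process is short somewhere: T_d on R0; T_e on R2; T_b on R2.
On the post-grant state, T_f, T_h, T_a is a maximal run — nothing extends it. Verifying each step:
  pool = (2, 1, 3)
  run T_f (needs (0, 1, 2), free (2, 1, 3)); after release of (0, 1, 2) the pool is (2, 2, 5)
  run T_h (needs (1, 1, 3), free (2, 2, 5)); after release of (0, 1, 0) the pool is (2, 3, 5)
  run T_a (needs (1, 3, 3), free (2, 3, 5)); after release of (1, 1, 3) the pool is (3, 4, 8)
  T_d cannot run: need (4, 4, 4) vs free (3, 4, 8) (insufficient R0)
  T_e cannot run: need (2, 5, 2) vs free (3, 4, 8) (insufficient R2)
  T_b cannot run: need (2, 5, 7) vs free (3, 4, 8) (insufficient R2)
Processes that could never finish after the grant: T_d, T_e and T_b.


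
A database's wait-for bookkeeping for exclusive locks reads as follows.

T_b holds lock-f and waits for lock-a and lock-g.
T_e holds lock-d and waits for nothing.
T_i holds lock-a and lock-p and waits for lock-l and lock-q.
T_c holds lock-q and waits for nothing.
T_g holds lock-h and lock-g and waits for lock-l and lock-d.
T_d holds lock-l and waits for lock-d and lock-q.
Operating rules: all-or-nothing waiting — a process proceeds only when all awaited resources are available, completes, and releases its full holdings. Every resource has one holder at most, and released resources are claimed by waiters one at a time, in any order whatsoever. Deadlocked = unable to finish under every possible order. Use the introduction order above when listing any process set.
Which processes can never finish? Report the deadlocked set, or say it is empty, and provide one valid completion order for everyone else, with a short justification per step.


No process is deadlocked.
Key observation: the waits form no ring: some process can always run, and its releases unblock the others one by one.
A valid finishing order for the others: T_c, T_e, T_d, T_g, T_i, T_b.
Verifying each step:
  run T_c (it waits on nothing); releases lock-q
  run T_e (it waits on nothing); releases lock-d
  T_d waits on lock-d and lock-q — all released -> runs and releases lock-l
  T_g waits on lock-l and lock-d — all released -> runs and releases lock-h and lock-g
  T_i waits on lock-l and lock-q — all released -> runs and releases lock-a and lock-p
  T_b waits on lock-a and lock-g — all released -> runs and releases lock-f


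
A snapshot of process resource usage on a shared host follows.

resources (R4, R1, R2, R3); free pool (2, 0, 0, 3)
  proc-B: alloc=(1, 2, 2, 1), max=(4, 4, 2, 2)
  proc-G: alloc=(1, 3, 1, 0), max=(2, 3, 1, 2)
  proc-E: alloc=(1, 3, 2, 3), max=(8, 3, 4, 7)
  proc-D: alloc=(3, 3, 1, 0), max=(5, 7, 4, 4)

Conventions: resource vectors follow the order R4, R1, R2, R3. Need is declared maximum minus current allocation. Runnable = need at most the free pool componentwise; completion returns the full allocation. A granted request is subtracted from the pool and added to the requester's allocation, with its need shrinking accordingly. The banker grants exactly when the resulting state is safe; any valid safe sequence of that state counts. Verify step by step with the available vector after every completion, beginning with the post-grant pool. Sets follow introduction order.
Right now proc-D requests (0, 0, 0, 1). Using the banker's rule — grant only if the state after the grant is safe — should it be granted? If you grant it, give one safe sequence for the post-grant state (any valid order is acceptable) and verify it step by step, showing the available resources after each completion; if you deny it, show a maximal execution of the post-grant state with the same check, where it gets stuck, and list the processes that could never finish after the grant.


GRANT. The post-grant state is safe; one safe sequence: proc-G, proc-B, proc-D, proc-E.
Key observation: with (2, 0, 0, 2) left after the transfer, proc-G can run at once — the state stays safe.
Verifying the post-grant state step by step:
  pool = (2, 0, 0, 2)
  run proc-G (needs (1, 0, 0, 2), free (2, 0, 0, 2)); after release of (1, 3, 1, 0) the pool is (3, 3, 1, 2)
  run proc-B (needs (3, 2, 0, 1), free (3, 3, 1, 2)); after release of (1, 2, 2, 1) the pool is (4, 5, 3, 3)
  run proc-D (needs (2, 4, 3, 3), free (4, 5, 3, 3)); after release of (3, 3, 1, 1) the pool is (7, 8, 4, 4)
  run proc-E (needs (7, 0, 2, 4), free (7, 8, 4, 4)); after release of (1, 3, 2, 3) the pool is (8, 11, 6, 7)


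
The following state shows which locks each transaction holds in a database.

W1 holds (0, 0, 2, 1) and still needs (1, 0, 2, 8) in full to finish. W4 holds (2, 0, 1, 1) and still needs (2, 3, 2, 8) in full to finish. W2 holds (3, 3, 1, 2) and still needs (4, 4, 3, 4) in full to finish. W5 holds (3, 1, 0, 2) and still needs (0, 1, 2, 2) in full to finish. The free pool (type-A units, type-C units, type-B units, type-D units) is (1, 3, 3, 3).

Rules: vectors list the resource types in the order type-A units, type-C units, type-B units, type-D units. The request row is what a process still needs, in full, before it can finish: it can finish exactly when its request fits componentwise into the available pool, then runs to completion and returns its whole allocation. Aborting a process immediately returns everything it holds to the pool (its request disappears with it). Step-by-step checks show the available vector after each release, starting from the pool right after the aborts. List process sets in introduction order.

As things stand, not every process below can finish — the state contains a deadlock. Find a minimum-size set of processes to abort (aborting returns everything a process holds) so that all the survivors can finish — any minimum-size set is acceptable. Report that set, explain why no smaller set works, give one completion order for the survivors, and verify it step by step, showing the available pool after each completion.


Minimum abort set: W4.
Key observation: W1 had no path to completion before; after the abort of W4 ((2, 0, 1, 1) returned), step 3 is where it fits.
Why nothing smaller works: aborting no one leaves the state deadlocked as given.
The survivors complete as W5, W2, W1. Verifying each step (starting from the post-abort pool):
  pool = (3, 3, 4, 4)
  W5: need (0, 1, 2, 2) fits (3, 3, 4, 4); releases (3, 1, 0, 2), pool now (6, 4, 4, 6)
  W2: need (4, 4, 3, 4) fits (6, 4, 4, 6); releases (3, 3, 1, 2), pool now (9, 7, 5, 8)
  W1: need (1, 0, 2, 8) fits (9, 7, 5, 8); releases (0, 0, 2, 1), pool now (9, 7, 7, 9)


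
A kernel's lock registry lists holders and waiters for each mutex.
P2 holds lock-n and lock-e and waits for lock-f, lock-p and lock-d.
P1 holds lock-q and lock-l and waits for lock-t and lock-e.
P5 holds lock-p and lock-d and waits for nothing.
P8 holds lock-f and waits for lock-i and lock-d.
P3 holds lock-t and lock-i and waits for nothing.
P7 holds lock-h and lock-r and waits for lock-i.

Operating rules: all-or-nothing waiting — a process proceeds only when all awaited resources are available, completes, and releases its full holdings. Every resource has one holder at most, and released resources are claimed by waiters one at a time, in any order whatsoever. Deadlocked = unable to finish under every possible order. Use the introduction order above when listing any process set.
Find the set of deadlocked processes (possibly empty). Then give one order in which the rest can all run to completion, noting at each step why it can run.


The deadlocked set is empty.
Key observation: the wait graph is acyclic; completion cascades from the unblocked processes through everyone else.
A valid finishing order for the others: P5, P3, P8, P2, P1, P7.
Check, step by step:
  P5 waits on nothing -> runs at once and releases lock-p and lock-d
  P3 waits on nothing -> runs at once and releases lock-t and lock-i
  P8: everything it awaited (lock-i and lock-d) is free; runs, freeing lock-f
  P2: everything it awaited (lock-f, lock-p and lock-d) is free; runs, freeing lock-n and lock-e
  P1: everything it awaited (lock-t and lock-e) is free; runs, freeing lock-q and lock-l
  P7: everything it awaited (lock-i) is free; runs, freeing lock-h and lock-r


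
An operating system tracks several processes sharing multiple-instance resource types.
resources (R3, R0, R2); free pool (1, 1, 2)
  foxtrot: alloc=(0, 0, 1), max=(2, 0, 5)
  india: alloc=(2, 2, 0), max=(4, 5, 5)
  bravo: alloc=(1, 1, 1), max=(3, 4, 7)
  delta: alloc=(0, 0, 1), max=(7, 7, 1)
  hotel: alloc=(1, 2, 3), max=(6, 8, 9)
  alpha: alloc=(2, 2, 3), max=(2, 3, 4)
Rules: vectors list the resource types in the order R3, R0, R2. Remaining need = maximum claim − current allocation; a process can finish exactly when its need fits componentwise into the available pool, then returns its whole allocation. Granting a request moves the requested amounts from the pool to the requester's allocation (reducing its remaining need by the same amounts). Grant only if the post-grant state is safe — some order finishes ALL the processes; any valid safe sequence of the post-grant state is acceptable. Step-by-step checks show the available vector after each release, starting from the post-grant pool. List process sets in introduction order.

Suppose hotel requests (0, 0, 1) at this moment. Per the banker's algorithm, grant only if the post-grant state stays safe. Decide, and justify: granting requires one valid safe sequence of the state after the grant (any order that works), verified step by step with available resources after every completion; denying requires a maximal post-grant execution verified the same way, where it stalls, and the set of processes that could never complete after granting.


DENY: after the grant no complete ordering would exist.
Key observation: after alpha, foxtrot, india the pool peaks at (5, 5, 5), and each blocked process is short somewhere: bravo on R2; delta on R3, R0; hotel on R0.
After a pretend grant, a maximal execution: alpha, foxtrot, india — then nothing else fits. Check, step by step:
  pool = (1, 1, 1)
  alpha needs (0, 1, 1) <= (1, 1, 1) -> finishes; pool += (2, 2, 3) = (3, 3, 4)
  foxtrot needs (2, 0, 4) <= (3, 3, 4) -> finishes; pool += (0, 0, 1) = (3, 3, 5)
  india needs (2, 3, 5) <= (3, 3, 5) -> finishes; pool += (2, 2, 0) = (5, 5, 5)
  blocked: bravo wants (2, 3, 6), pool (5, 5, 5) — not enough R2
  blocked: delta wants (7, 7, 0), pool (5, 5, 5) — not enough R3 and R0
  blocked: hotel wants (5, 6, 5), pool (5, 5, 5) — not enough R0
Had the request been granted, bravo, delta and hotel could never finish.
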